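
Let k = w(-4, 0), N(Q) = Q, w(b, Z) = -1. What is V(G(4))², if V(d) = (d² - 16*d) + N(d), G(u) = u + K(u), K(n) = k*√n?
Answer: 676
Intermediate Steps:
k = -1
K(n) = -√n
G(u) = u - √u
V(d) = d² - 15*d (V(d) = (d² - 16*d) + d = d² - 15*d)
V(G(4))² = ((4 - √4)*(-15 + (4 - √4)))² = ((4 - 1*2)*(-15 + (4 - 1*2)))² = ((4 - 2)*(-15 + (4 - 2)))² = (2*(-15 + 2))² = (2*(-13))² = (-26)² = 676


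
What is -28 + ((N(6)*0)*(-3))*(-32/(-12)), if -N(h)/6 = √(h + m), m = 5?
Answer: -28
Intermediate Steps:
N(h) = -6*√(5 + h) (N(h) = -6*√(h + 5) = -6*√(5 + h))
-28 + ((N(6)*0)*(-3))*(-32/(-12)) = -28 + ((-6*√(5 + 6)*0)*(-3))*(-32/(-12)) = -28 + ((-6*√11*0)*(-3))*(-32*(-1/12)) = -28 + (0*(-3))*(8/3) = -28 + 0*(8/3) = -28 + 0 = -28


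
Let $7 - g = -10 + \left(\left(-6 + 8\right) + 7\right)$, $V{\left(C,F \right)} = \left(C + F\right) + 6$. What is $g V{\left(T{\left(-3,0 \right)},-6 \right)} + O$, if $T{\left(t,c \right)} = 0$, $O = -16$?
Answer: $-16$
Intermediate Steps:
$V{\left(C,F \right)} = 6 + C + F$
$g = 8$ ($g = 7 - \left(-10 + \left(\left(-6 + 8\right) + 7\right)\right) = 7 - \left(-10 + \left(2 + 7\right)\right) = 7 - \left(-10 + 9\right) = 7 - -1 = 7 + 1 = 8$)
$g V{\left(T{\left(-3,0 \right)},-6 \right)} + O = 8 \left(6 + 0 - 6\right) - 16 = 8 \cdot 0 - 16 = 0 - 16 = -16$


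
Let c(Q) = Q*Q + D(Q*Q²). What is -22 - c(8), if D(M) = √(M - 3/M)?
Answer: -86 - √524282/32 ≈ -108.63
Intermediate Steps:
c(Q) = Q² + √(Q³ - 3/Q³) (c(Q) = Q*Q + √(Q*Q² - 3/Q³) = Q² + √(Q³ - 3/Q³))
-22 - c(8) = -22 - (8² + √((-3 + 8⁶)/8³)) = -22 - (64 + √((-3 + 262144)/512)) = -22 - (64 + √((1/512)*262141)) = -22 - (64 + √(262141/512)) = -22 - (64 + √524282/32) = -22 + (-64 - √524282/32) = -86 - √524282/32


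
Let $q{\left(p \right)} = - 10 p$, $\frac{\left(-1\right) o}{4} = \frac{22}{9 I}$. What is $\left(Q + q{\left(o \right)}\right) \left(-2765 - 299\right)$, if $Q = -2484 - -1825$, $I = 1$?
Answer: $\frac{15476264}{9} \approx 1.7196 \cdot 10^{6}$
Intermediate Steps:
$o = - \frac{88}{9}$ ($o = - 4 \frac{22}{9 \cdot 1} = - 4 \cdot \frac{22}{9} = - 4 \cdot 22 \cdot \frac{1}{9} = \left(-4\right) \frac{22}{9} = - \frac{88}{9} \approx -9.7778$)
$Q = -659$ ($Q = -2484 + 1825 = -659$)
$\left(Q + q{\left(o \right)}\right) \left(-2765 - 299\right) = \left(-659 - - \frac{880}{9}\right) \left(-2765 - 299\right) = \left(-659 + \frac{880}{9}\right) \left(-3064\right) = \left(- \frac{5051}{9}\right) \left(-3064\right) = \frac{15476264}{9}$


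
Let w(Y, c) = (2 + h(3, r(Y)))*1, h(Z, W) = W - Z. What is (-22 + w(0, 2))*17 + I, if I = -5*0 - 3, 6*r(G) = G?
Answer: -394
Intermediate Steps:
r(G) = G/6
w(Y, c) = -1 + Y/6 (w(Y, c) = (2 + (Y/6 - 1*3))*1 = (2 + (Y/6 - 3))*1 = (2 + (-3 + Y/6))*1 = (-1 + Y/6)*1 = -1 + Y/6)
I = -3 (I = 0 - 3 = -3)
(-22 + w(0, 2))*17 + I = (-22 + (-1 + (⅙)*0))*17 - 3 = (-22 + (-1 + 0))*17 - 3 = (-22 - 1)*17 - 3 = -23*17 - 3 = -391 - 3 = -394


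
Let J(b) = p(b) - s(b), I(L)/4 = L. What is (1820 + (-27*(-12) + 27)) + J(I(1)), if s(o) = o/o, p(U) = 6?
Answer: 2176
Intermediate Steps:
s(o) = 1
I(L) = 4*L
J(b) = 5 (J(b) = 6 - 1*1 = 6 - 1 = 5)
(1820 + (-27*(-12) + 27)) + J(I(1)) = (1820 + (-27*(-12) + 27)) + 5 = (1820 + (324 + 27)) + 5 = (1820 + 351) + 5 = 2171 + 5 = 2176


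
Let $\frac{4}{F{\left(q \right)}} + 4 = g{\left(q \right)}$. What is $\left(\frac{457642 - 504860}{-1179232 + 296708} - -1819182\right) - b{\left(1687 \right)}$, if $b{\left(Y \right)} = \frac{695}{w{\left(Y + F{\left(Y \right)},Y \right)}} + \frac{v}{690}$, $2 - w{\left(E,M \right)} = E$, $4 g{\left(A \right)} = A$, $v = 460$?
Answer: $\frac{6780671566596809275}{3727319374686} \approx 1.8192 \cdot 10^{6}$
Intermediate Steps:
$g{\left(A \right)} = \frac{A}{4}$
$F{\left(q \right)} = \frac{4}{-4 + \frac{q}{4}}$
$w{\left(E,M \right)} = 2 - E$
$b{\left(Y \right)} = \frac{2}{3} + \frac{695}{2 - Y - \frac{16}{-16 + Y}}$ ($b{\left(Y \right)} = \frac{695}{2 - \left(Y + \frac{16}{-16 + Y}\right)} + \frac{460}{690} = \frac{695}{2 - \left(Y + \frac{16}{-16 + Y}\right)} + 460 \cdot \frac{1}{690} = \frac{695}{2 - Y - \frac{16}{-16 + Y}} + \frac{2}{3} = \frac{2}{3} + \frac{695}{2 - Y - \frac{16}{-16 + Y}}$)
$\left(\frac{457642 - 504860}{-1179232 + 296708} - -1819182\right) - b{\left(1687 \right)} = \left(\frac{457642 - 504860}{-1179232 + 296708} - -1819182\right) - \frac{33456 - 3578127 + 2 \cdot 1687^{2}}{3 \left(48 + 1687^{2} - 30366\right)} = \left(- \frac{47218}{-882524} + 1819182\right) - \frac{33456 - 3578127 + 2 \cdot 2845969}{3 \left(48 + 2845969 - 30366\right)} = \left(\left(-47218\right) \left(- \frac{1}{882524}\right) + 1819182\right) - \frac{33456 - 3578127 + 5691938}{3 \cdot 2815651} = \left(\frac{23609}{441262} + 1819182\right) - \frac{1}{3} \cdot \frac{1}{2815651} \cdot 2147267 = \frac{802735911293}{441262} - \frac{2147267}{8446953} = \frac{6780671566596809275}{3727319374686}$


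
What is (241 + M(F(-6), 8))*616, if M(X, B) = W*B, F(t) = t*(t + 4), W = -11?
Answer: 94248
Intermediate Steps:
F(t) = t*(4 + t)
M(X, B) = -11*B
(241 + M(F(-6), 8))*616 = (241 - 11*8)*616 = (241 - 88)*616 = 153*616 = 94248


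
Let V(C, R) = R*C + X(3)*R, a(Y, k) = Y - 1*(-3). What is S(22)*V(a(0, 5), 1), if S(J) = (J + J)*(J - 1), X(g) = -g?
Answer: 0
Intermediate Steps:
a(Y, k) = 3 + Y (a(Y, k) = Y + 3 = 3 + Y)
V(C, R) = -3*R + C*R (V(C, R) = R*C + (-1*3)*R = C*R - 3*R = -3*R + C*R)
S(J) = 2*J*(-1 + J) (S(J) = (2*J)*(-1 + J) = 2*J*(-1 + J))
S(22)*V(a(0, 5), 1) = (2*22*(-1 + 22))*(1*(-3 + (3 + 0))) = (2*22*21)*(1*(-3 + 3)) = 924*(1*0) = 924*0 = 0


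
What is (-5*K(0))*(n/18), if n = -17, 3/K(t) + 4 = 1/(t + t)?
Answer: 0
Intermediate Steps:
K(t) = 3/(-4 + 1/(2*t)) (K(t) = 3/(-4 + 1/(t + t)) = 3/(-4 + 1/(2*t)))
(-5*K(0))*(n/18) = (-(-30)*0/(-1 + 8*0))*(-17/18) = (-(-30)*0/(-1 + 0))*(-17*1/18) = -(-30)*0/(-1)*(-17/18) = -(-30)*0*(-1)*(-17/18) = -5*0*(-17/18) = 0*(-17/18) = 0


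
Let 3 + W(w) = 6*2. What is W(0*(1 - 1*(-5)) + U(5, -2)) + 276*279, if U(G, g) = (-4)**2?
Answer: 77013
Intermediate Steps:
U(G, g) = 16
W(w) = 9 (W(w) = -3 + 6*2 = -3 + 12 = 9)
W(0*(1 - 1*(-5)) + U(5, -2)) + 276*279 = 9 + 276*279 = 9 + 77004 = 77013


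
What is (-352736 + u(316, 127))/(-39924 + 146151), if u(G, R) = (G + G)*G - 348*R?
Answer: -65740/35409 ≈ -1.8566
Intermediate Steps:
u(G, R) = -348*R + 2*G² (u(G, R) = (2*G)*G - 348*R = 2*G² - 348*R = -348*R + 2*G²)
(-352736 + u(316, 127))/(-39924 + 146151) = (-352736 + (-348*127 + 2*316²))/(-39924 + 146151) = (-352736 + (-44196 + 2*99856))/106227 = (-352736 + (-44196 + 199712))*(1/106227) = (-352736 + 155516)*(1/106227) = -197220*1/106227 = -65740/35409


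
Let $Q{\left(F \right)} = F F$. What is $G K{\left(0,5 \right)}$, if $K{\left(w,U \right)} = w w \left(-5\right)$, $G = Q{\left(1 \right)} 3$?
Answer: $0$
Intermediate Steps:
$Q{\left(F \right)} = F^{2}$
$G = 3$ ($G = 1^{2} \cdot 3 = 1 \cdot 3 = 3$)
$K{\left(w,U \right)} = - 5 w^{2}$ ($K{\left(w,U \right)} = w^{2} \left(-5\right) = - 5 w^{2}$)
$G K{\left(0,5 \right)} = 3 \left(- 5 \cdot 0^{2}\right) = 3 \left(\left(-5\right) 0\right) = 3 \cdot 0 = 0$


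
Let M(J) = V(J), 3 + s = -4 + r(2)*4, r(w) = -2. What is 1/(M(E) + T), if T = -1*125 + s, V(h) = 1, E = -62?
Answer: -1/139 ≈ -0.0071942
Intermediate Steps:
s = -15 (s = -3 + (-4 - 2*4) = -3 + (-4 - 8) = -3 - 12 = -15)
M(J) = 1
T = -140 (T = -1*125 - 15 = -125 - 15 = -140)
1/(M(E) + T) = 1/(1 - 140) = 1/(-139) = -1/139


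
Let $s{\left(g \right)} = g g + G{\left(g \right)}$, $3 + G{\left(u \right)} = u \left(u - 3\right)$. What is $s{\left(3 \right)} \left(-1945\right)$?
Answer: $-11670$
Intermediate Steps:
$G{\left(u \right)} = -3 + u \left(-3 + u\right)$ ($G{\left(u \right)} = -3 + u \left(u - 3\right) = -3 + u \left(-3 + u\right)$)
$s{\left(g \right)} = -3 - 3 g + 2 g^{2}$ ($s{\left(g \right)} = g g - \left(3 - g^{2} + 3 g\right) = g^{2} - \left(3 - g^{2} + 3 g\right) = -3 - 3 g + 2 g^{2}$)
$s{\left(3 \right)} \left(-1945\right) = \left(-3 - 9 + 2 \cdot 3^{2}\right) \left(-1945\right) = \left(-3 - 9 + 2 \cdot 9\right) \left(-1945\right) = \left(-3 - 9 + 18\right) \left(-1945\right) = 6 \left(-1945\right) = -11670$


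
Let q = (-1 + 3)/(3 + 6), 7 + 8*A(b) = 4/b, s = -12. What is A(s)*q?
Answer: -11/54 ≈ -0.20370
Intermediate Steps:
A(b) = -7/8 + 1/(2*b) (A(b) = -7/8 + (4/b)/8 = -7/8 + 1/(2*b))
q = 2/9 ≈ 0.22222
A(s)*q = ((⅛)*(4 - 7*(-12))/(-12))*(2/9) = ((⅛)*(-1/12)*(4 + 84))*(2/9) = ((⅛)*(-1/12)*88)*(2/9) = -11/12*2/9 = -11/54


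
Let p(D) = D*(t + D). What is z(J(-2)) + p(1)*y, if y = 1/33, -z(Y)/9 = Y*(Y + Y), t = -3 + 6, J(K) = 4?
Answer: -9500/33 ≈ -287.88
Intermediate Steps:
t = 3
z(Y) = -18*Y**2 (z(Y) = -9*Y*(Y + Y) = -9*Y*2*Y = -18*Y**2)
p(D) = D*(3 + D)
y = 1/33 ≈ 0.030303
z(J(-2)) + p(1)*y = -18*4**2 + (1*(3 + 1))*(1/33) = -18*16 + (1*4)*(1/33) = -288 + 4*(1/33) = -288 + 4/33 = -9500/33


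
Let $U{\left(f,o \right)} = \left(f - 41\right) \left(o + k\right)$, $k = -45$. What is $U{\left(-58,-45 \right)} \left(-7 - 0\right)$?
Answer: $-62370$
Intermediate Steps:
$U{\left(f,o \right)} = \left(-45 + o\right) \left(-41 + f\right)$ ($U{\left(f,o \right)} = \left(f - 41\right) \left(o - 45\right) = \left(-41 + f\right) \left(-45 + o\right) = \left(-45 + o\right) \left(-41 + f\right)$)
$U{\left(-58,-45 \right)} \left(-7 - 0\right) = \left(1845 - -2610 - -1845 - -2610\right) \left(-7 - 0\right) = \left(1845 + 2610 + 1845 + 2610\right) \left(-7 + 0\right) = 8910 \left(-7\right) = -62370$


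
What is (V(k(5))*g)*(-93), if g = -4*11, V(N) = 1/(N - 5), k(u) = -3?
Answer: -1023/2 ≈ -511.50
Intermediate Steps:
V(N) = 1/(-5 + N)
g = -44
(V(k(5))*g)*(-93) = (-44/(-5 - 3))*(-93) = (-44/(-8))*(-93) = -⅛*(-44)*(-93) = (11/2)*(-93) = -1023/2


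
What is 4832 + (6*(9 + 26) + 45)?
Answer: 5087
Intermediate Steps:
4832 + (6*(9 + 26) + 45) = 4832 + (6*35 + 45) = 4832 + (210 + 45) = 4832 + 255 = 5087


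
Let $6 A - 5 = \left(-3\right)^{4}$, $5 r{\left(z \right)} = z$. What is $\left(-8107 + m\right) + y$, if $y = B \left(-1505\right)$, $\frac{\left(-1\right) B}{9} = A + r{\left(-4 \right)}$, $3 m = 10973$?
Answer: $\frac{536579}{3} \approx 1.7886 \cdot 10^{5}$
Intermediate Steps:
$m = \frac{10973}{3}$ ($m = \frac{1}{3} \cdot 10973 = \frac{10973}{3} \approx 3657.7$)
$r{\left(z \right)} = \frac{z}{5}$
$A = \frac{43}{3}$ ($A = \frac{5}{6} + \frac{\left(-3\right)^{4}}{6} = \frac{5}{6} + \frac{1}{6} \cdot 81 = \frac{5}{6} + \frac{27}{2} = \frac{43}{3} \approx 14.333$)
$B = - \frac{609}{5}$ ($B = - 9 \left(\frac{43}{3} + \frac{1}{5} \left(-4\right)\right) = - 9 \left(\frac{43}{3} - \frac{4}{5}\right) = \left(-9\right) \frac{203}{15} = - \frac{609}{5} \approx -121.8$)
$y = 183309$ ($y = \left(- \frac{609}{5}\right) \left(-1505\right) = 183309$)
$\left(-8107 + m\right) + y = \left(-8107 + \frac{10973}{3}\right) + 183309 = - \frac{13348}{3} + 183309 = \frac{536579}{3}$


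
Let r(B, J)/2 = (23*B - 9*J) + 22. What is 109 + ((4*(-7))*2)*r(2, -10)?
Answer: -17587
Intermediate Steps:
r(B, J) = 44 - 18*J + 46*B (r(B, J) = 2*((23*B - 9*J) + 22) = 2*((-9*J + 23*B) + 22) = 2*(22 - 9*J + 23*B) = 44 - 18*J + 46*B)
109 + ((4*(-7))*2)*r(2, -10) = 109 + ((4*(-7))*2)*(44 - 18*(-10) + 46*2) = 109 + (-28*2)*(44 + 180 + 92) = 109 - 56*316 = 109 - 17696 = -17587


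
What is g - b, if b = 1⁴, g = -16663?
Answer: -16664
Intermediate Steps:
b = 1
g - b = -16663 - 1*1 = -16663 - 1 = -16664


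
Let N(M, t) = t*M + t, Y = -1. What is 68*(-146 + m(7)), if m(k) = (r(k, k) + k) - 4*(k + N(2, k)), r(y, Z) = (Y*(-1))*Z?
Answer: -16592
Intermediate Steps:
N(M, t) = t + M*t (N(M, t) = M*t + t = t + M*t)
r(y, Z) = Z (r(y, Z) = (-1*(-1))*Z = 1*Z = Z)
m(k) = -14*k (m(k) = (k + k) - 4*(k + k*(1 + 2)) = 2*k - 4*(k + k*3) = 2*k - 4*(k + 3*k) = 2*k - 16*k = -14*k)
68*(-146 + m(7)) = 68*(-146 - 14*7) = 68*(-146 - 98) = 68*(-244) = -16592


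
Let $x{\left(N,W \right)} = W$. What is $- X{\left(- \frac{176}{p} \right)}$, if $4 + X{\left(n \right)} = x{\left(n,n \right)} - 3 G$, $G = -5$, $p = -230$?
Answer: $- \frac{1353}{115} \approx -11.765$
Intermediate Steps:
$X{\left(n \right)} = 11 + n$ ($X{\left(n \right)} = -4 + \left(n - -15\right) = -4 + \left(n + 15\right) = -4 + \left(15 + n\right) = 11 + n$)
$- X{\left(- \frac{176}{p} \right)} = - (11 - \frac{176}{-230}) = - (11 - - \frac{88}{115}) = - (11 + \frac{88}{115}) = \left(-1\right) \frac{1353}{115} = - \frac{1353}{115}$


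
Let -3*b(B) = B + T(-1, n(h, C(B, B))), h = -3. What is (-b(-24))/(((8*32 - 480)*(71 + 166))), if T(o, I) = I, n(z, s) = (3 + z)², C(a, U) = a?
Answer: 1/6636 ≈ 0.00015069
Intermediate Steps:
b(B) = -B/3 (b(B) = -(B + (3 - 3)²)/3 = -(B + 0²)/3 = -(B + 0)/3 = -B/3)
(-b(-24))/(((8*32 - 480)*(71 + 166))) = (-(-1)*(-24)/3)/(((8*32 - 480)*(71 + 166))) = (-1*8)/(((256 - 480)*237)) = -8/((-224*237)) = -8/(-53088) = -8*(-1/53088) = 1/6636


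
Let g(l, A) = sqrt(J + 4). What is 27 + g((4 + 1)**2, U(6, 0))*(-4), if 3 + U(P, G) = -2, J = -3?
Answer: 23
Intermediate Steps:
U(P, G) = -5 (U(P, G) = -3 - 2 = -5)
g(l, A) = 1 (g(l, A) = sqrt(-3 + 4) = sqrt(1) = 1)
27 + g((4 + 1)**2, U(6, 0))*(-4) = 27 + 1*(-4) = 27 - 4 = 23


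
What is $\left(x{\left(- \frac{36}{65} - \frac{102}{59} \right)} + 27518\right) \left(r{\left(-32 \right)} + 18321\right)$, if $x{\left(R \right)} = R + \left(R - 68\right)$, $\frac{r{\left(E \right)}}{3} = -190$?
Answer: $\frac{1868350298742}{3835} \approx 4.8718 \cdot 10^{8}$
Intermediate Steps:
$r{\left(E \right)} = -570$ ($r{\left(E \right)} = 3 \left(-190\right) = -570$)
$x{\left(R \right)} = -68 + 2 R$ ($x{\left(R \right)} = R + \left(R - 68\right) = R + \left(-68 + R\right) = -68 + 2 R$)
$\left(x{\left(- \frac{36}{65} - \frac{102}{59} \right)} + 27518\right) \left(r{\left(-32 \right)} + 18321\right) = \left(\left(-68 + 2 \left(- \frac{36}{65} - \frac{102}{59}\right)\right) + 27518\right) \left(-570 + 18321\right) = \left(\left(-68 + 2 \left(\left(-36\right) \frac{1}{65} - \frac{102}{59}\right)\right) + 27518\right) 17751 = \left(\left(-68 + 2 \left(- \frac{36}{65} - \frac{102}{59}\right)\right) + 27518\right) 17751 = \left(\left(-68 + 2 \left(- \frac{8754}{3835}\right)\right) + 27518\right) 17751 = \left(\left(-68 - \frac{17508}{3835}\right) + 27518\right) 17751 = \left(- \frac{278288}{3835} + 27518\right) 17751 = \frac{105253242}{3835} \cdot 17751 = \frac{1868350298742}{3835}$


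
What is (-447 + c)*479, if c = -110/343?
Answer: -73493449/343 ≈ -2.1427e+5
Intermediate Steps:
c = -110/343 (c = -110*1/343 = -110/343 ≈ -0.32070)
(-447 + c)*479 = (-447 - 110/343)*479 = -153431/343*479 = -73493449/343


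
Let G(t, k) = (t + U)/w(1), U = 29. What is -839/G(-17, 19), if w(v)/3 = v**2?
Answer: -839/4 ≈ -209.75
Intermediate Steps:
w(v) = 3*v**2
G(t, k) = 29/3 + t/3 (G(t, k) = (t + 29)/((3*1**2)) = (29 + t)/((3*1)) = (29 + t)/3 = (29 + t)*(1/3) = 29/3 + t/3)
-839/G(-17, 19) = -839/(29/3 + (1/3)*(-17)) = -839/(29/3 - 17/3) = -839/4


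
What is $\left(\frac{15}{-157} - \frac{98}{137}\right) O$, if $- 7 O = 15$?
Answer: $\frac{261615}{150563} \approx 1.7376$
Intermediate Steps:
$O = - \frac{15}{7}$ ($O = \left(- \frac{1}{7}\right) 15 = - \frac{15}{7} \approx -2.1429$)
$\left(\frac{15}{-157} - \frac{98}{137}\right) O = \left(\frac{15}{-157} - \frac{98}{137}\right) \left(- \frac{15}{7}\right) = \left(15 \left(- \frac{1}{157}\right) - \frac{98}{137}\right) \left(- \frac{15}{7}\right) = \left(- \frac{15}{157} - \frac{98}{137}\right) \left(- \frac{15}{7}\right) = \left(- \frac{17441}{21509}\right) \left(- \frac{15}{7}\right) = \frac{261615}{150563}$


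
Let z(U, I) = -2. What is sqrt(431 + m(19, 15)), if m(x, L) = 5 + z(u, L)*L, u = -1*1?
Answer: sqrt(406) ≈ 20.149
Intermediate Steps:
u = -1
m(x, L) = 5 - 2*L
sqrt(431 + m(19, 15)) = sqrt(431 + (5 - 2*15)) = sqrt(431 + (5 - 30)) = sqrt(431 - 25) = sqrt(406)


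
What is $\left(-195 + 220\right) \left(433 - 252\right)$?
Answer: $4525$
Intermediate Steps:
$\left(-195 + 220\right) \left(433 - 252\right) = 25 \cdot 181 = 4525$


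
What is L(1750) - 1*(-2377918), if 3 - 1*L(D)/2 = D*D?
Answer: -3747076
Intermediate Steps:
L(D) = 6 - 2*D² (L(D) = 6 - 2*D*D = 6 - 2*D²)
L(1750) - 1*(-2377918) = (6 - 2*1750²) - 1*(-2377918) = (6 - 2*3062500) + 2377918 = (6 - 6125000) + 2377918 = -6124994 + 2377918 = -3747076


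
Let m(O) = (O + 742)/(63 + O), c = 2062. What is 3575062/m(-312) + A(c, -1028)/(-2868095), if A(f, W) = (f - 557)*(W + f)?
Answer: -255315141342871/123328085 ≈ -2.0702e+6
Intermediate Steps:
m(O) = (742 + O)/(63 + O)
A(f, W) = (-557 + f)*(W + f)
3575062/m(-312) + A(c, -1028)/(-2868095) = 3575062/(((742 - 312)/(63 - 312))) + (2062**2 - 557*(-1028) - 557*2062 - 1028*2062)/(-2868095) = 3575062/((430/(-249))) + (4251844 + 572596 - 1148534 - 2119736)*(-1/2868095) = 3575062/((-1/249*430)) + 1556170*(-1/2868095) = 3575062/(-430/249) - 311234/573619 = 3575062*(-249/430) - 311234/573619 = -445095219/215 - 311234/573619 = -255315141342871/123328085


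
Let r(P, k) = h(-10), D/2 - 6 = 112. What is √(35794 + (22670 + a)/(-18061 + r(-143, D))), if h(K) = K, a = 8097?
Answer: √11688369911097/18071 ≈ 189.19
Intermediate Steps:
D = 236 (D = 12 + 2*112 = 12 + 224 = 236)
r(P, k) = -10
√(35794 + (22670 + a)/(-18061 + r(-143, D))) = √(35794 + (22670 + 8097)/(-18061 - 10)) = √(35794 + 30767/(-18071)) = √(35794 + 30767*(-1/18071)) = √(35794 - 30767/18071) = √(646802607/18071) = √11688369911097/18071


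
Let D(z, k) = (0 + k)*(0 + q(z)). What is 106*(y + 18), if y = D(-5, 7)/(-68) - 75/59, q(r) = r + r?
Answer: 1888019/1003 ≈ 1882.4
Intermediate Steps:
q(r) = 2*r
D(z, k) = 2*k*z (D(z, k) = (0 + k)*(0 + 2*z) = k*(2*z) = 2*k*z)
y = -485/2006 (y = (2*7*(-5))/(-68) - 75/59 = -70*(-1/68) - 75*1/59 = 35/34 - 75/59 = -485/2006 ≈ -0.24177)
106*(y + 18) = 106*(-485/2006 + 18) = 106*(35623/2006) = 1888019/1003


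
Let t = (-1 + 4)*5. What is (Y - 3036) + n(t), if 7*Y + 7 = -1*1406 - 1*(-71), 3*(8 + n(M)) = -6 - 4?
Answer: -68020/21 ≈ -3239.0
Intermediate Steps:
t = 15 (t = 3*5 = 15)
n(M) = -34/3 (n(M) = -8 + (-6 - 4)/3 = -8 + (1/3)*(-10) = -8 - 10/3 = -34/3)
Y = -1342/7 (Y = -1 + (-1*1406 - 1*(-71))/7 = -1 + (-1406 + 71)/7 = -1 + (1/7)*(-1335) = -1 - 1335/7 = -1342/7 ≈ -191.71)
(Y - 3036) + n(t) = (-1342/7 - 3036) - 34/3 = -22594/7 - 34/3 = -68020/21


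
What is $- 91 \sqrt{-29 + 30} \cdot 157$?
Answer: $-14287$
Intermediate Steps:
$- 91 \sqrt{-29 + 30} \cdot 157 = - 91 \sqrt{1} \cdot 157 = \left(-91\right) 1 \cdot 157 = \left(-91\right) 157 = -14287$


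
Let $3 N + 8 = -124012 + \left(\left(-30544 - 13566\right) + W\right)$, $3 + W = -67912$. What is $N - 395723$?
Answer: $- \frac{1423214}{3} \approx -4.744 \cdot 10^{5}$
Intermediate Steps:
$W = -67915$ ($W = -3 - 67912 = -67915$)
$N = - \frac{236045}{3}$ ($N = - \frac{8}{3} + \frac{-124012 - 112025}{3} = - \frac{8}{3} + \frac{1}{3} \left(-236037\right) = - \frac{8}{3} - 78679 = - \frac{236045}{3} \approx -78682.0$)
$N - 395723 = - \frac{236045}{3} - 395723 = - \frac{1423214}{3}$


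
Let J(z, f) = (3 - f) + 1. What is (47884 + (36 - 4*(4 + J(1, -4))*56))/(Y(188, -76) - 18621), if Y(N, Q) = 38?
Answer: -45232/18583 ≈ -2.4341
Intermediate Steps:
J(z, f) = 4 - f
(47884 + (36 - 4*(4 + J(1, -4))*56))/(Y(188, -76) - 18621) = (47884 + (36 - 4*(4 + (4 - 1*(-4)))*56))/(38 - 18621) = (47884 + (36 - 4*(4 + (4 + 4))*56))/(-18583) = (47884 + (36 - 4*(4 + 8)*56))*(-1/18583) = (47884 + (36 - 4*12*56))*(-1/18583) = (47884 + (36 - 48*56))*(-1/18583) = (47884 + (36 - 2688))*(-1/18583) = (47884 - 2652)*(-1/18583) = 45232*(-1/18583) = -45232/18583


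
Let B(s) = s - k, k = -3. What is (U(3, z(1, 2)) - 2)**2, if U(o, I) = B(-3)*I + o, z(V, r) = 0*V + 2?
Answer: 1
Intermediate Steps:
B(s) = 3 + s (B(s) = s - 1*(-3) = s + 3 = 3 + s)
z(V, r) = 2 (z(V, r) = 0 + 2 = 2)
U(o, I) = o (U(o, I) = (3 - 3)*I + o = 0*I + o = 0 + o = o)
(U(3, z(1, 2)) - 2)**2 = (3 - 2)**2 = 1**2 = 1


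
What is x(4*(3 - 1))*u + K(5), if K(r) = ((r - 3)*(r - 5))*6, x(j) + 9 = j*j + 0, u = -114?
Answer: -6270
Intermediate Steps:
x(j) = -9 + j² (x(j) = -9 + (j*j + 0) = -9 + (j² + 0) = -9 + j²)
K(r) = 6*(-5 + r)*(-3 + r) (K(r) = ((-3 + r)*(-5 + r))*6 = ((-5 + r)*(-3 + r))*6 = 6*(-5 + r)*(-3 + r))
x(4*(3 - 1))*u + K(5) = (-9 + (4*(3 - 1))²)*(-114) + (90 - 48*5 + 6*5²) = (-9 + (4*2)²)*(-114) + (90 - 240 + 6*25) = (-9 + 8²)*(-114) + (90 - 240 + 150) = (-9 + 64)*(-114) + 0 = 55*(-114) + 0 = -6270 + 0 = -6270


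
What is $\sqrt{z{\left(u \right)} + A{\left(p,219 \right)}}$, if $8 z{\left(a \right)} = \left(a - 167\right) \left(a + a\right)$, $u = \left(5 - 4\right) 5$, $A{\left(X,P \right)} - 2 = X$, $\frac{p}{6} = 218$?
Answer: $\frac{\sqrt{4430}}{2} \approx 33.279$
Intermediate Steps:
$p = 1308$ ($p = 6 \cdot 218 = 1308$)
$A{\left(X,P \right)} = 2 + X$
$u = 5$ ($u = 1 \cdot 5 = 5$)
$z{\left(a \right)} = \frac{a \left(-167 + a\right)}{4}$ ($z{\left(a \right)} = \frac{\left(a - 167\right) \left(a + a\right)}{8} = \frac{\left(-167 + a\right) 2 a}{8} = \frac{2 a \left(-167 + a\right)}{8} = \frac{a \left(-167 + a\right)}{4}$)
$\sqrt{z{\left(u \right)} + A{\left(p,219 \right)}} = \sqrt{\frac{1}{4} \cdot 5 \left(-167 + 5\right) + \left(2 + 1308\right)} = \sqrt{\frac{1}{4} \cdot 5 \left(-162\right) + 1310} = \sqrt{- \frac{405}{2} + 1310} = \sqrt{\frac{2215}{2}} = \frac{\sqrt{4430}}{2}$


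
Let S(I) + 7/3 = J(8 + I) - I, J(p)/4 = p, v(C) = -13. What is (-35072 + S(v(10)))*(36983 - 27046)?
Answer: -1045809628/3 ≈ -3.4860e+8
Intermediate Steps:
J(p) = 4*p
S(I) = 89/3 + 3*I (S(I) = -7/3 + (4*(8 + I) - I) = -7/3 + ((32 + 4*I) - I) = -7/3 + (32 + 3*I) = 89/3 + 3*I)
(-35072 + S(v(10)))*(36983 - 27046) = (-35072 + (89/3 + 3*(-13)))*(36983 - 27046) = (-35072 + (89/3 - 39))*9937 = (-35072 - 28/3)*9937 = -105244/3*9937 = -1045809628/3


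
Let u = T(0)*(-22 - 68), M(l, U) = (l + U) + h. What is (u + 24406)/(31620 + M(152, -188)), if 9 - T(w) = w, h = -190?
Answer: 11798/15697 ≈ 0.75161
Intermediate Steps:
M(l, U) = -190 + U + l (M(l, U) = (l + U) - 190 = (U + l) - 190 = -190 + U + l)
T(w) = 9 - w
u = -810 (u = (9 - 1*0)*(-22 - 68) = (9 + 0)*(-90) = 9*(-90) = -810)
(u + 24406)/(31620 + M(152, -188)) = (-810 + 24406)/(31620 + (-190 - 188 + 152)) = 23596/(31620 - 226) = 23596/31394 = 23596*(1/31394) = 11798/15697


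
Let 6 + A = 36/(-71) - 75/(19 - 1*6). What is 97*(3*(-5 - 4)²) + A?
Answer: 21744702/923 ≈ 23559.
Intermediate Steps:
A = -11331/923 (A = -6 + (36/(-71) - 75/(19 - 1*6)) = -6 + (36*(-1/71) - 75/(19 - 6)) = -6 + (-36/71 - 75/13) = -6 - 5793/923 = -11331/923 ≈ -12.276)
97*(3*(-5 - 4)²) + A = 97*(3*(-5 - 4)²) - 11331/923 = 97*(3*(-9)²) - 11331/923 = 97*(3*81) - 11331/923 = 97*243 - 11331/923 = 23571 - 11331/923 = 21744702/923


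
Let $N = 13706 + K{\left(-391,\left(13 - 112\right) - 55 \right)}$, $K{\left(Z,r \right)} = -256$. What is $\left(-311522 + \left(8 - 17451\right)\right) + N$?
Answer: $-315515$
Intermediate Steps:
$N = 13450$ ($N = 13706 - 256 = 13450$)
$\left(-311522 + \left(8 - 17451\right)\right) + N = \left(-311522 + \left(8 - 17451\right)\right) + 13450 = \left(-311522 - 17443\right) + 13450 = -328965 + 13450 = -315515$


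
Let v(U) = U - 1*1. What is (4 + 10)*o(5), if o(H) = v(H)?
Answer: 56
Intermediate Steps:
v(U) = -1 + U (v(U) = U - 1 = -1 + U)
o(H) = -1 + H
(4 + 10)*o(5) = (4 + 10)*(-1 + 5) = 14*4 = 56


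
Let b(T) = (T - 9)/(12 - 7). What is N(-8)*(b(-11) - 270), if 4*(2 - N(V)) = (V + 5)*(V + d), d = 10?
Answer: -959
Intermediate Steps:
N(V) = 2 - (5 + V)*(10 + V)/4 (N(V) = 2 - (V + 5)*(V + 10)/4 = 2 - (5 + V)*(10 + V)/4)
b(T) = -9/5 + T/5 (b(T) = (-9 + T)/5 = (-9 + T)*(⅕) = -9/5 + T/5)
N(-8)*(b(-11) - 270) = (-21/2 - 15/4*(-8) - ¼*(-8)²)*((-9/5 + (⅕)*(-11)) - 270) = (-21/2 + 30 - ¼*64)*((-9/5 - 11/5) - 270) = (-21/2 + 30 - 16)*(-4 - 270) = (7/2)*(-274) = -959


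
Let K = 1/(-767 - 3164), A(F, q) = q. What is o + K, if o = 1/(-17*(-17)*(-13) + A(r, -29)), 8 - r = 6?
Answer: -7717/14882766 ≈ -0.00051852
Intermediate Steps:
r = 2 (r = 8 - 1*6 = 8 - 6 = 2)
o = -1/3786 (o = 1/(-17*(-17)*(-13) - 29) = 1/(289*(-13) - 29) = 1/(-3757 - 29) = 1/(-3786) = -1/3786 ≈ -0.00026413)
K = -1/3931 (K = 1/(-3931) = -1/3931 ≈ -0.00025439)
o + K = -1/3786 - 1/3931 = -7717/14882766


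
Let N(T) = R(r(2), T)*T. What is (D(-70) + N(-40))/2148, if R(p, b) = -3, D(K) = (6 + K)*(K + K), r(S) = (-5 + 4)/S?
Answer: 2270/537 ≈ 4.2272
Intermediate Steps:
r(S) = -1/S
D(K) = 2*K*(6 + K) (D(K) = (6 + K)*(2*K) = 2*K*(6 + K))
N(T) = -3*T
(D(-70) + N(-40))/2148 = (2*(-70)*(6 - 70) - 3*(-40))/2148 = (2*(-70)*(-64) + 120)*(1/2148) = (8960 + 120)*(1/2148) = 9080*(1/2148) = 2270/537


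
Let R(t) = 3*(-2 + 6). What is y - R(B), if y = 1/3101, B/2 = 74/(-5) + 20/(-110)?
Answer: -37211/3101 ≈ -12.000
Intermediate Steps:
B = -1648/55 (B = 2*(74/(-5) + 20/(-110)) = 2*(74*(-1/5) + 20*(-1/110)) = 2*(-74/5 - 2/11) = 2*(-824/55) = -1648/55 ≈ -29.964)
R(t) = 12 (R(t) = 3*4 = 12)
y = 1/3101 ≈ 0.00032248
y - R(B) = 1/3101 - 1*12 = 1/3101 - 12 = -37211/3101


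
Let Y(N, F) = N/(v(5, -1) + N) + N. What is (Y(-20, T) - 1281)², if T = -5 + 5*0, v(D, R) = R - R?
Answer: 1690000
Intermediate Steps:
v(D, R) = 0
T = -5 (T = -5 + 0 = -5)
Y(N, F) = 1 + N (Y(N, F) = N/(0 + N) + N = N/N + N = 1 + N)
(Y(-20, T) - 1281)² = ((1 - 20) - 1281)² = (-19 - 1281)² = (-1300)² = 1690000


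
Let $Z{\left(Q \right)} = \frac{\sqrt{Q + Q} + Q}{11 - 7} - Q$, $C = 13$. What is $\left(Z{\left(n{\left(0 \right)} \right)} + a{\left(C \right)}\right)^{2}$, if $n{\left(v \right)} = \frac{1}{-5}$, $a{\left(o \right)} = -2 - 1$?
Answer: $\frac{\left(57 - i \sqrt{10}\right)^{2}}{400} \approx 8.0975 - 0.90125 i$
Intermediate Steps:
$a{\left(o \right)} = -3$ ($a{\left(o \right)} = -2 - 1 = -3$)
$n{\left(v \right)} = - \frac{1}{5}$
$Z{\left(Q \right)} = - \frac{3 Q}{4} + \frac{\sqrt{2} \sqrt{Q}}{4}$ ($Z{\left(Q \right)} = \frac{\sqrt{2 Q} + Q}{4} - Q = \left(\sqrt{2} \sqrt{Q} + Q\right) \frac{1}{4} - Q = \left(Q + \sqrt{2} \sqrt{Q}\right) \frac{1}{4} - Q = \left(\frac{Q}{4} + \frac{\sqrt{2} \sqrt{Q}}{4}\right) - Q = - \frac{3 Q}{4} + \frac{\sqrt{2} \sqrt{Q}}{4}$)
$\left(Z{\left(n{\left(0 \right)} \right)} + a{\left(C \right)}\right)^{2} = \left(\left(\left(- \frac{3}{4}\right) \left(- \frac{1}{5}\right) + \frac{\sqrt{2} \sqrt{- \frac{1}{5}}}{4}\right) - 3\right)^{2} = \left(\left(\frac{3}{20} + \frac{\sqrt{2} \frac{i \sqrt{5}}{5}}{4}\right) - 3\right)^{2} = \left(\left(\frac{3}{20} + \frac{i \sqrt{10}}{20}\right) - 3\right)^{2} = \left(- \frac{57}{20} + \frac{i \sqrt{10}}{20}\right)^{2}$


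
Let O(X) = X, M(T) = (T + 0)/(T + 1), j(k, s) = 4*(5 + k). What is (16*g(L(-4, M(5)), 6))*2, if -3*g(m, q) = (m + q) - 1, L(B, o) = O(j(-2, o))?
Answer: -544/3 ≈ -181.33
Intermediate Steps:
j(k, s) = 20 + 4*k
M(T) = T/(1 + T)
L(B, o) = 12 (L(B, o) = 20 + 4*(-2) = 20 - 8 = 12)
g(m, q) = ⅓ - m/3 - q/3 (g(m, q) = -((m + q) - 1)/3 = -(-1 + m + q)/3 = ⅓ - m/3 - q/3)
(16*g(L(-4, M(5)), 6))*2 = (16*(⅓ - ⅓*12 - ⅓*6))*2 = (16*(⅓ - 4 - 2))*2 = (16*(-17/3))*2 = -272/3*2 = -544/3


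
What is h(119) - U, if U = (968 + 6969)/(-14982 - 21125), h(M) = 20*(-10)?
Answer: -7213463/36107 ≈ -199.78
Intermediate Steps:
h(M) = -200
U = -7937/36107 (U = 7937/(-36107) = 7937*(-1/36107) = -7937/36107 ≈ -0.21982)
h(119) - U = -200 - 1*(-7937/36107) = -200 + 7937/36107 = -7213463/36107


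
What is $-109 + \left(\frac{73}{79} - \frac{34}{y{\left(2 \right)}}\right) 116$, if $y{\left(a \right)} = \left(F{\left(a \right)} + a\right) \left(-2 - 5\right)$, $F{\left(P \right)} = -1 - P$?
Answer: $- \frac{312577}{553} \approx -565.24$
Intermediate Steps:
$y{\left(a \right)} = 7$ ($y{\left(a \right)} = \left(\left(-1 - a\right) + a\right) \left(-2 - 5\right) = \left(-1\right) \left(-7\right) = 7$)
$-109 + \left(\frac{73}{79} - \frac{34}{y{\left(2 \right)}}\right) 116 = -109 + \left(\frac{73}{79} - \frac{34}{7}\right) 116 = -109 - \frac{252300}{553} = - \frac{312577}{553}$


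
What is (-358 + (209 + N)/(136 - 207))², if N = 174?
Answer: 665691601/5041 ≈ 1.3206e+5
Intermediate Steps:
(-358 + (209 + N)/(136 - 207))² = (-358 + (209 + 174)/(136 - 207))² = (-358 + 383/(-71))² = (-358 + 383*(-1/71))² = (-358 - 383/71)² = (-25801/71)² = 665691601/5041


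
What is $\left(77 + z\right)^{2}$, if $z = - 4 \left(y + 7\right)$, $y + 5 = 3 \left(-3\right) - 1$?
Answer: $11881$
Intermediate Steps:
$y = -15$ ($y = -5 + \left(3 \left(-3\right) - 1\right) = -5 - 10 = -15$)
$z = 32$ ($z = - 4 \left(-15 + 7\right) = \left(-4\right) \left(-8\right) = 32$)
$\left(77 + z\right)^{2} = \left(77 + 32\right)^{2} = 109^{2} = 11881$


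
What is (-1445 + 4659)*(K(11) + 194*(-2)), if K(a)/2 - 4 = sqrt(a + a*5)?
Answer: -1221320 + 6428*sqrt(66) ≈ -1.1691e+6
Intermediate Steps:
K(a) = 8 + 2*sqrt(6)*sqrt(a) (K(a) = 8 + 2*sqrt(a + a*5) = 8 + 2*sqrt(a + 5*a) = 8 + 2*sqrt(6*a) = 8 + 2*(sqrt(6)*sqrt(a)) = 8 + 2*sqrt(6)*sqrt(a))
(-1445 + 4659)*(K(11) + 194*(-2)) = (-1445 + 4659)*((8 + 2*sqrt(6)*sqrt(11)) + 194*(-2)) = 3214*((8 + 2*sqrt(66)) - 388) = 3214*(-380 + 2*sqrt(66)) = -1221320 + 6428*sqrt(66)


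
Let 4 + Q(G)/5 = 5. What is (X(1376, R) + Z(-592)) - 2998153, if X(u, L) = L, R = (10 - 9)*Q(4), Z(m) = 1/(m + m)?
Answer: -3549807233/1184 ≈ -2.9981e+6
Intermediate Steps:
Q(G) = 5 (Q(G) = -20 + 5*5 = -20 + 25 = 5)
Z(m) = 1/(2*m)
R = 5 (R = (10 - 9)*5 = 1*5 = 5)
(X(1376, R) + Z(-592)) - 2998153 = (5 + (1/2)/(-592)) - 2998153 = (5 + (1/2)*(-1/592)) - 2998153 = (5 - 1/1184) - 2998153 = 5919/1184 - 2998153 = -3549807233/1184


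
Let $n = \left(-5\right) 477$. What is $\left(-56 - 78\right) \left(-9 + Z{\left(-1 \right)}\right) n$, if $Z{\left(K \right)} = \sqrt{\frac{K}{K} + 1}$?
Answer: $-2876310 + 319590 \sqrt{2} \approx -2.4243 \cdot 10^{6}$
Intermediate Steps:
$Z{\left(K \right)} = \sqrt{2}$ ($Z{\left(K \right)} = \sqrt{1 + 1} = \sqrt{2}$)
$n = -2385$
$\left(-56 - 78\right) \left(-9 + Z{\left(-1 \right)}\right) n = \left(-56 - 78\right) \left(-9 + \sqrt{2}\right) \left(-2385\right) = - 134 \left(-9 + \sqrt{2}\right) \left(-2385\right) = \left(1206 - 134 \sqrt{2}\right) \left(-2385\right) = -2876310 + 319590 \sqrt{2}$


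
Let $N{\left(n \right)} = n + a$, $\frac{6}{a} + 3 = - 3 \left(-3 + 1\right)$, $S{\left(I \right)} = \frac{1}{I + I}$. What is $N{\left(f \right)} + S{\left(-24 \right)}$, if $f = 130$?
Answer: $\frac{6335}{48} \approx 131.98$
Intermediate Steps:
$S{\left(I \right)} = \frac{1}{2 I}$
$a = 2$ ($a = \frac{6}{-3 - 3 \left(-3 + 1\right)} = \frac{6}{-3 - -6} = \frac{6}{-3 + 6} = \frac{6}{3} = 6 \cdot \frac{1}{3} = 2$)
$N{\left(n \right)} = 2 + n$ ($N{\left(n \right)} = n + 2 = 2 + n$)
$N{\left(f \right)} + S{\left(-24 \right)} = \left(2 + 130\right) + \frac{1}{2 \left(-24\right)} = 132 + \frac{1}{2} \left(- \frac{1}{24}\right) = 132 - \frac{1}{48} = \frac{6335}{48}$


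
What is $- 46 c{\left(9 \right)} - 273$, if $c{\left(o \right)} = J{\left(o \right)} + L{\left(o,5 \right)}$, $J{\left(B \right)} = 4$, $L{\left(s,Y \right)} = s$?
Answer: $-871$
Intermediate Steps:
$c{\left(o \right)} = 4 + o$
$- 46 c{\left(9 \right)} - 273 = - 46 \left(4 + 9\right) - 273 = \left(-46\right) 13 - 273 = -598 - 273 = -871$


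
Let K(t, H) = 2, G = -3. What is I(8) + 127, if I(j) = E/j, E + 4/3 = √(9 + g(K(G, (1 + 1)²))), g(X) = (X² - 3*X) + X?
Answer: 3053/24 ≈ 127.21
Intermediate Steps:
g(X) = X² - 2*X
E = 5/3 (E = -4/3 + √(9 + 2*(-2 + 2)) = -4/3 + √(9 + 2*0) = -4/3 + √(9 + 0) = -4/3 + √9 = -4/3 + 3 = 5/3 ≈ 1.6667)
I(j) = 5/(3*j)
I(8) + 127 = (5/3)/8 + 127 = (5/3)*(⅛) + 127 = 5/24 + 127 = 3053/24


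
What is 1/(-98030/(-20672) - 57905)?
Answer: -10336/598457065 ≈ -1.7271e-5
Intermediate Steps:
1/(-98030/(-20672) - 57905) = 1/(-98030*(-1/20672) - 57905) = 1/(49015/10336 - 57905) = 1/(-598457065/10336) = -10336/598457065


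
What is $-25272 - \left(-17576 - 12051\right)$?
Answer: $4355$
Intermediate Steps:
$-25272 - \left(-17576 - 12051\right) = -25272 - -29627 = -25272 + 29627 = 4355$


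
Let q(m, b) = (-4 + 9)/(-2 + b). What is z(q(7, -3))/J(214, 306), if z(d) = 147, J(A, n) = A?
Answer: 147/214 ≈ 0.68692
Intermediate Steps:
q(m, b) = 5/(-2 + b)
z(q(7, -3))/J(214, 306) = 147/214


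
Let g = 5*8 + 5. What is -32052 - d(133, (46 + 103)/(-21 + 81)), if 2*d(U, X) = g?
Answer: -64149/2 ≈ -32075.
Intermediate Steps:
g = 45 (g = 40 + 5 = 45)
d(U, X) = 45/2 (d(U, X) = (1/2)*45 = 45/2)
-32052 - d(133, (46 + 103)/(-21 + 81)) = -32052 - 1*45/2 = -32052 - 45/2 = -64149/2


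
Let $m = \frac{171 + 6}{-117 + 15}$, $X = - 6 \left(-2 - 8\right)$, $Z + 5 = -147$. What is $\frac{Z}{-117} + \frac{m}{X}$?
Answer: $\frac{101059}{79560} \approx 1.2702$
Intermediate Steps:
$Z = -152$ ($Z = -5 - 147 = -152$)
$X = 60$ ($X = \left(-6\right) \left(-10\right) = 60$)
$m = - \frac{59}{34}$ ($m = \frac{177}{-102} = 177 \left(- \frac{1}{102}\right) = - \frac{59}{34} \approx -1.7353$)
$\frac{Z}{-117} + \frac{m}{X} = - \frac{152}{-117} - \frac{59}{34 \cdot 60} = \left(-152\right) \left(- \frac{1}{117}\right) - \frac{59}{2040} = \frac{152}{117} - \frac{59}{2040} = \frac{101059}{79560}$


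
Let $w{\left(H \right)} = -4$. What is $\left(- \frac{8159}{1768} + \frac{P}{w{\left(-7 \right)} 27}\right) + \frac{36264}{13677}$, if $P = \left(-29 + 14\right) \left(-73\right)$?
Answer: $- \frac{877931143}{72542808} \approx -12.102$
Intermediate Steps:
$P = 1095$ ($P = \left(-15\right) \left(-73\right) = 1095$)
$\left(- \frac{8159}{1768} + \frac{P}{w{\left(-7 \right)} 27}\right) + \frac{36264}{13677} = \left(- \frac{8159}{1768} + \frac{1095}{\left(-4\right) 27}\right) + \frac{36264}{13677} = \left(\left(-8159\right) \frac{1}{1768} + \frac{1095}{-108}\right) + 36264 \cdot \frac{1}{13677} = \left(- \frac{8159}{1768} + 1095 \left(- \frac{1}{108}\right)\right) + \frac{12088}{4559} = \left(- \frac{8159}{1768} - \frac{365}{36}\right) + \frac{12088}{4559} = - \frac{234761}{15912} + \frac{12088}{4559} = - \frac{877931143}{72542808}$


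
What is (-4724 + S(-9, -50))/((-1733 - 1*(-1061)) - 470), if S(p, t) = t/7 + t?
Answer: 16734/3997 ≈ 4.1866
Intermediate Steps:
S(p, t) = 8*t/7 (S(p, t) = t*(⅐) + t = t/7 + t = 8*t/7)
(-4724 + S(-9, -50))/((-1733 - 1*(-1061)) - 470) = (-4724 + (8/7)*(-50))/((-1733 - 1*(-1061)) - 470) = (-4724 - 400/7)/((-1733 + 1061) - 470) = -33468/(7*(-672 - 470)) = -33468/7/(-1142) = -33468/7*(-1/1142) = 16734/3997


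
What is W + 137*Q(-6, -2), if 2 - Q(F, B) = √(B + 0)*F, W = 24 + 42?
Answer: 340 + 822*I*√2 ≈ 340.0 + 1162.5*I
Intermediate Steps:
W = 66
Q(F, B) = 2 - F*√B (Q(F, B) = 2 - √(B + 0)*F = 2 - √B*F = 2 - F*√B)
W + 137*Q(-6, -2) = 66 + 137*(2 - 1*(-6)*√(-2)) = 66 + 137*(2 - 1*(-6)*I*√2) = 66 + 137*(2 + 6*I*√2) = 66 + (274 + 822*I*√2) = 340 + 822*I*√2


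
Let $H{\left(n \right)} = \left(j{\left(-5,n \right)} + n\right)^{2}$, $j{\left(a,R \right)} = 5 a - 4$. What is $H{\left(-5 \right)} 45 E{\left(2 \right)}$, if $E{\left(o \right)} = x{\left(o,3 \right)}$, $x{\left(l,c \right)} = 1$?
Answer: $52020$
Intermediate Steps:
$E{\left(o \right)} = 1$
$j{\left(a,R \right)} = -4 + 5 a$
$H{\left(n \right)} = \left(-29 + n\right)^{2}$ ($H{\left(n \right)} = \left(\left(-4 + 5 \left(-5\right)\right) + n\right)^{2} = \left(\left(-4 - 25\right) + n\right)^{2} = \left(-29 + n\right)^{2}$)
$H{\left(-5 \right)} 45 E{\left(2 \right)} = \left(-29 - 5\right)^{2} \cdot 45 \cdot 1 = \left(-34\right)^{2} \cdot 45 \cdot 1 = 1156 \cdot 45 \cdot 1 = 52020 \cdot 1 = 52020$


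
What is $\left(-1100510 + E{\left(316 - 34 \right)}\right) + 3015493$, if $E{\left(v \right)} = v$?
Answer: $1915265$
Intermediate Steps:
$\left(-1100510 + E{\left(316 - 34 \right)}\right) + 3015493 = \left(-1100510 + \left(316 - 34\right)\right) + 3015493 = \left(-1100510 + 282\right) + 3015493 = -1100228 + 3015493 = 1915265$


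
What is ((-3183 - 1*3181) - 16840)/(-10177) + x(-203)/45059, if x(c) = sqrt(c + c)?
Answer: 23204/10177 + I*sqrt(406)/45059 ≈ 2.28 + 0.00044718*I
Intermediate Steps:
x(c) = sqrt(2)*sqrt(c) (x(c) = sqrt(2*c) = sqrt(2)*sqrt(c))
((-3183 - 1*3181) - 16840)/(-10177) + x(-203)/45059 = ((-3183 - 1*3181) - 16840)/(-10177) + (sqrt(2)*sqrt(-203))/45059 = ((-3183 - 3181) - 16840)*(-1/10177) + (sqrt(2)*(I*sqrt(203)))*(1/45059) = (-6364 - 16840)*(-1/10177) + (I*sqrt(406))*(1/45059) = -23204*(-1/10177) + I*sqrt(406)/45059 = 23204/10177 + I*sqrt(406)/45059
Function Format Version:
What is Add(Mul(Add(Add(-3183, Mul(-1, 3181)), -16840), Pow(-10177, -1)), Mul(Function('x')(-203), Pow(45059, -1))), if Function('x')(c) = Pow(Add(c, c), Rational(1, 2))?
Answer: Add(Rational(23204, 10177), Mul(Rational(1, 45059), I, Pow(406, Rational(1, 2)))) ≈ Add(2.2800, Mul(0.00044718, I))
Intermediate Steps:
Function('x')(c) = Mul(Pow(2, Rational(1, 2)), Pow(c, Rational(1, 2))) (Function('x')(c) = Pow(Mul(2, c), Rational(1, 2)) = Mul(Pow(2, Rational(1, 2)), Pow(c, Rational(1, 2))))
Add(Mul(Add(Add(-3183, Mul(-1, 3181)), -16840), Pow(-10177, -1)), Mul(Function('x')(-203), Pow(45059, -1))) = Add(Mul(Add(Add(-3183, Mul(-1, 3181)), -16840), Pow(-10177, -1)), Mul(Mul(Pow(2, Rational(1, 2)), Pow(-203, Rational(1, 2))), Pow(45059, -1))) = Add(Mul(Add(Add(-3183, -3181), -16840), Rational(-1, 10177)), Mul(Mul(Pow(2, Rational(1, 2)), Mul(I, Pow(203, Rational(1, 2)))), Rational(1, 45059))) = Add(Mul(Add(-6364, -16840), Rational(-1, 10177)), Mul(Mul(I, Pow(406, Rational(1, 2))), Rational(1, 45059))) = Add(Mul(-23204, Rational(-1, 10177)), Mul(Rational(1, 45059), I, Pow(406, Rational(1, 2)))) = Add(Rational(23204, 10177), Mul(Rational(1, 45059), I, Pow(406, Rational(1, 2))))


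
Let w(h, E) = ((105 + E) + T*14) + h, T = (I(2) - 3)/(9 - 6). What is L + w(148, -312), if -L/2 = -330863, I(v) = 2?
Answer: 1984987/3 ≈ 6.6166e+5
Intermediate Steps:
T = -⅓ (T = (2 - 3)/(9 - 6) = -1/3 = -1*⅓ = -⅓ ≈ -0.33333)
L = 661726 (L = -2*(-330863) = 661726)
w(h, E) = 301/3 + E + h (w(h, E) = ((105 + E) - ⅓*14) + h = ((105 + E) - 14/3) + h = (301/3 + E) + h = 301/3 + E + h)
L + w(148, -312) = 661726 + (301/3 - 312 + 148) = 661726 - 191/3 = 1984987/3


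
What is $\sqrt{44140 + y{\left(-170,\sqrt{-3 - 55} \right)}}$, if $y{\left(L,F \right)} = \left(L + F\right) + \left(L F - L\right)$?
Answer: $\sqrt{44140 - 169 i \sqrt{58}} \approx 210.12 - 3.063 i$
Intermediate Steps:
$y{\left(L,F \right)} = F + F L$ ($y{\left(L,F \right)} = \left(F + L\right) + \left(F L - L\right) = \left(F + L\right) + \left(- L + F L\right) = F + F L$)
$\sqrt{44140 + y{\left(-170,\sqrt{-3 - 55} \right)}} = \sqrt{44140 + \sqrt{-3 - 55} \left(1 - 170\right)} = \sqrt{44140 + \sqrt{-58} \left(-169\right)} = \sqrt{44140 + i \sqrt{58} \left(-169\right)} = \sqrt{44140 - 169 i \sqrt{58}}$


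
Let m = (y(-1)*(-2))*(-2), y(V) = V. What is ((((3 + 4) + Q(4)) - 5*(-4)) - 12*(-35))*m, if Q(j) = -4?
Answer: -1772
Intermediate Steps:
m = -4 (m = -1*(-2)*(-2) = 2*(-2) = -4)
((((3 + 4) + Q(4)) - 5*(-4)) - 12*(-35))*m = ((((3 + 4) - 4) - 5*(-4)) - 12*(-35))*(-4) = (((7 - 4) + 20) + 420)*(-4) = ((3 + 20) + 420)*(-4) = (23 + 420)*(-4) = 443*(-4) = -1772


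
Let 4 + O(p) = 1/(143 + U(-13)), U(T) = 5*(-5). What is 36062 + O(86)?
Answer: 4254845/118 ≈ 36058.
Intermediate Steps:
U(T) = -25
O(p) = -471/118 (O(p) = -4 + 1/(143 - 25) = -4 + 1/118 = -471/118)
36062 + O(86) = 36062 - 471/118 = 4254845/118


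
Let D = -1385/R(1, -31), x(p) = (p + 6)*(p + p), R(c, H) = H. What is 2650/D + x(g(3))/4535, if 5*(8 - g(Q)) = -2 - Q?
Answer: 14916968/251239 ≈ 59.374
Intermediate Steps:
g(Q) = 42/5 + Q/5 (g(Q) = 8 - (-2 - Q)/5 = 8 + (⅖ + Q/5) = 42/5 + Q/5)
x(p) = 2*p*(6 + p) (x(p) = (6 + p)*(2*p) = 2*p*(6 + p))
D = 1385/31 (D = -1385/(-31) = -1385*(-1/31) = 1385/31 ≈ 44.677)
2650/D + x(g(3))/4535 = 2650/(1385/31) + (2*(42/5 + (⅕)*3)*(6 + (42/5 + (⅕)*3)))/4535 = 2650*(31/1385) + (2*(42/5 + ⅗)*(6 + (42/5 + ⅗)))*(1/4535) = 16430/277 + (2*9*(6 + 9))*(1/4535) = 16430/277 + (2*9*15)*(1/4535) = 16430/277 + 270*(1/4535) = 16430/277 + 54/907 = 14916968/251239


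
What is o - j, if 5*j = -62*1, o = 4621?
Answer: 23167/5 ≈ 4633.4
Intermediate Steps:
j = -62/5 (j = (-62*1)/5 = (⅕)*(-62) = -62/5 ≈ -12.400)
o - j = 4621 - 1*(-62/5) = 4621 + 62/5 = 23167/5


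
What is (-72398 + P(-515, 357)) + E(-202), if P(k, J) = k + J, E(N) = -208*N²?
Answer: -8559788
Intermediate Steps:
P(k, J) = J + k
(-72398 + P(-515, 357)) + E(-202) = (-72398 + (357 - 515)) - 208*(-202)² = (-72398 - 158) - 208*40804 = -72556 - 8487232 = -8559788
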